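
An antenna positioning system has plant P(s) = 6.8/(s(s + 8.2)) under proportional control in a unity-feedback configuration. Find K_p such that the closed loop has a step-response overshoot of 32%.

From %OS = 100·exp(−πζ/√(1−ζ²)) = 32%, ζ = −ln(0.32)/√(π²+ln²(0.32)) = 0.341.
Characteristic equation s² + 8.2s + 6.8K_p = 0 gives ζ = 8.2/(2√(6.8K_p)).
Setting ζ = 0.341: √(6.8K_p) = 8.2/(2·0.341) = 12.02, so K_p = 144.6/6.8 = 21.3.

K_p = 21.3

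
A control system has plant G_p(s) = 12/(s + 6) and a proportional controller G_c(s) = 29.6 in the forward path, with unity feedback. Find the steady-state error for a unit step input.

0.0166

The loop is type 0. Static position error constant K_pos = G_c(0)·G_p(0) = 29.6·2 = 59.2.
Steady-state error to a unit step: e_ss = 1/(1+K_pos) = 1/60.2 = 0.0166.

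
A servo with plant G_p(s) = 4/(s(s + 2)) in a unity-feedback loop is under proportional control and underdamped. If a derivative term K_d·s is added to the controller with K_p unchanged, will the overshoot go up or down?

decrease

The derivative term adds K·K_d to the s-coefficient of the characteristic equation, raising 2ζω_n while ω_n is unchanged; ζ increases, so overshoot decreases.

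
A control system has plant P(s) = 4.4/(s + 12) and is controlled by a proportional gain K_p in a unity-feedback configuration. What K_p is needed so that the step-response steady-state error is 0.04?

The loop is type 0, so e_ss(step) = 1/(1 + K_pos) with K_pos = K_p·P(0).
P(0) = 0.3667. Require 1/(1 + K_p·0.3667) = 0.04, so 1 + 0.3667·K_p = 25.
K_p = (25 − 1)/0.3667 = 65.5.

K_p = 65.5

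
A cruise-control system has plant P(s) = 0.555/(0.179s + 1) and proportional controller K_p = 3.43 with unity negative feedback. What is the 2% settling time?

T_s ≈ 0.247 s

Closed loop: T(s) = K_p·P/(1+K_p·P) = 1.904/(0.179s + 1 + 1.904), with pole at s = −(1 + 1.904)/0.179 = −16.22.
τ = 1/16.22 = 0.06165 s, so 2% settling time ≈ 4τ = 0.247 s.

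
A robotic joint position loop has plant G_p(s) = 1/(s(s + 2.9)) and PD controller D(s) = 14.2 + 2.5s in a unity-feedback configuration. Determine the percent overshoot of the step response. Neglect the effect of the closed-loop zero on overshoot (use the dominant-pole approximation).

Forward path: (14.2 + 2.5s)·1/(s(s+2.9)). The closed-loop characteristic equation is s² + (2.9 + 1·2.5)s + 1·14.2 = 0.
That is s² + 5.4s + 14.2 = 0, so ω_n = 3.768 rad/s and ζ = 5.4/(2·3.768) = 0.7165.
%OS = 100·exp(−πζ/√(1−ζ²)) = 3.97%.

3.97%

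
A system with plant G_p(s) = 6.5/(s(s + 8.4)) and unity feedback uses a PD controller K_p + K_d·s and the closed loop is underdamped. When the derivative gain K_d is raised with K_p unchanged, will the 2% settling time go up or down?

decrease

Characteristic equation s² + (8.4 + 6.5K_d)s + 6.5K_p = 0: raising K_d increases ζω_n = (8.4+6.5K_d)/2 while the loop stays underdamped, so T_s ≈ 4/(ζω_n) decreases.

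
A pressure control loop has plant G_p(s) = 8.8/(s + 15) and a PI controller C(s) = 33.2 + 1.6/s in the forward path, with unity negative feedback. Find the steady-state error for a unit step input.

The open loop C(s)G_p(s) has a pole at the origin (type 1), so the static position error constant is infinite and e_ss = 1/(1+∞) = 0.

0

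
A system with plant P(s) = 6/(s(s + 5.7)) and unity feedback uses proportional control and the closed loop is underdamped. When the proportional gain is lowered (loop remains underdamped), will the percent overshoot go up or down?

ζ = 5.7/(2√(6K_p)) rises as K_p falls; higher damping means less overshoot.

decrease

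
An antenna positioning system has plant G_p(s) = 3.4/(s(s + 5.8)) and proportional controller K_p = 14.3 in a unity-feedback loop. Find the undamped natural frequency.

1 + K_p·G_p(s) = 0 gives s² + 5.8s + 48.62 = 0.
So ω_n² = 48.62 ⇒ ω_n = 6.973 rad/s, and ζ = 5.8/(2ω_n) = 0.416.

ω_n = 6.97 rad/s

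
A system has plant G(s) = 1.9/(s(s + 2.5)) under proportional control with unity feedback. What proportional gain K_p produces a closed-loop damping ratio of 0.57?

K_p = 2.53

Closed-loop characteristic equation: s² + 2.5s + K_p·1.9 = 0.
So ω_n = √(1.9K_p) and 2ζω_n = 2.5, giving ζ = 2.5/(2√(1.9K_p)).
Setting ζ = 0.57: √(1.9K_p) = 2.5/(2·0.57) = 2.193, so K_p = 4.809/1.9 = 2.53.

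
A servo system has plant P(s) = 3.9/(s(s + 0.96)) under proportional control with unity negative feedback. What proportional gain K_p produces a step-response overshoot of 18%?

K_p = 0.257

From %OS = 100·exp(−πζ/√(1−ζ²)) = 18%, ζ = −ln(0.18)/√(π²+ln²(0.18)) = 0.4791.
Characteristic equation s² + 0.96s + 3.9K_p = 0 gives ζ = 0.96/(2√(3.9K_p)).
Setting ζ = 0.4791: √(3.9K_p) = 0.96/(2·0.4791) = 1.002, so K_p = 1.004/3.9 = 0.257.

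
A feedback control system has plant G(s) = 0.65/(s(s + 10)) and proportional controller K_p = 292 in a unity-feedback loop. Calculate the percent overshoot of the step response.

29.4%

From 1 + K_pG(s) = 0: s² + 10s + 189.8 = 0 ⇒ ω_n = 13.78, ζ = 0.3629.
%OS = 100·exp(−πζ/√(1−ζ²)) = 100·exp(−π·0.3629/√0.8683) = 29.4%.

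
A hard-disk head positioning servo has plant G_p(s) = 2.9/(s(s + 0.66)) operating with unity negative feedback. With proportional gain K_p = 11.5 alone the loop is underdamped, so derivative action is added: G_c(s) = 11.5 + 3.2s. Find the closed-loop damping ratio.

Forward path: (11.5 + 3.2s)·2.9/(s(s+0.66)). The closed-loop characteristic equation is s² + (0.66 + 2.9·3.2)s + 2.9·11.5 = 0.
That is s² + 9.94s + 33.35 = 0, so ω_n = 5.775 rad/s and ζ = 9.94/(2·5.775) = 0.8606.

ζ = 0.861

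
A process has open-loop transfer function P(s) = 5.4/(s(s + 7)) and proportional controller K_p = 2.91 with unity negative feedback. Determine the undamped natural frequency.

ω_n = 3.96 rad/s

With unity feedback the closed-loop characteristic equation is s² + 7s + 2.91·5.4 = s² + 7s + 15.71 = 0.
Matching s² + 2ζω_n s + ω_n²: ω_n = √15.71 = 3.964 rad/s and 2ζω_n = 7, so ζ = 7/(2·3.964) = 0.883.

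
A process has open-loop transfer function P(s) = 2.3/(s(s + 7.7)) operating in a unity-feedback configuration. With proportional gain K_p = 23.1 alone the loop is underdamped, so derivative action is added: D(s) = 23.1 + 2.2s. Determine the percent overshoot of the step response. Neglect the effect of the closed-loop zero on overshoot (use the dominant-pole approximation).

0.339%

Forward path: (23.1 + 2.2s)·2.3/(s(s+7.7)). The closed-loop characteristic equation is s² + (7.7 + 2.3·2.2)s + 2.3·23.1 = 0.
That is s² + 12.76s + 53.13 = 0, so ω_n = 7.289 rad/s and ζ = 12.76/(2·7.289) = 0.8753.
%OS = 100·exp(−πζ/√(1−ζ²)) = 0.339%.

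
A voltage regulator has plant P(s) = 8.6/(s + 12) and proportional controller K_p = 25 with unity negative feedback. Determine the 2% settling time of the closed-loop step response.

T_s ≈ 0.0176 s

Closed-loop transfer function: T(s) = K_p·P(s)/(1 + K_p·P(s)) = 215/(s + 12 + 215) = 215/(s + 227).
Time constant τ = 1/227 = 0.004405 s, so the 2% settling time is about 4τ = 0.0176 s.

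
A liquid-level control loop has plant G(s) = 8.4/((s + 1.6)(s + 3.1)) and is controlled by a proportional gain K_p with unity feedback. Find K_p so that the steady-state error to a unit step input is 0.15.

The loop is type 0, so e_ss(step) = 1/(1 + K_pos) with K_pos = K_p·G(0).
G(0) = 1.694. Require 1/(1 + K_p·1.694) = 0.15, so 1 + 1.694·K_p = 6.667.
K_p = (6.667 − 1)/1.694 = 3.35.

K_p = 3.35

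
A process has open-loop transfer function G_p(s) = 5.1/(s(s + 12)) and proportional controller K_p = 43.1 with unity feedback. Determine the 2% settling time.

T_s ≈ 0.667 s

From 1 + K_pG_p(s) = 0: s² + 12s + 219.8 = 0 ⇒ ω_n = 14.83, ζ = 0.4047.
2% settling time T_s ≈ 4/(ζω_n) = 4/6 = 0.667 s.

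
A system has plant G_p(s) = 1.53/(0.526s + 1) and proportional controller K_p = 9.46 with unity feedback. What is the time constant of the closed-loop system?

Closed loop: T(s) = K_p·G_p/(1+K_p·G_p) = 14.47/(0.526s + 1 + 14.47), with pole at s = −(1 + 14.47)/0.526 = −29.42.
Closed-loop time constant τ = 1/29.42 = 0.034 s.

τ = 0.034 s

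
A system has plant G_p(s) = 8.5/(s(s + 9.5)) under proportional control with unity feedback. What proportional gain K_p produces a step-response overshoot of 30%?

K_p = 20.7

From %OS = 100·exp(−πζ/√(1−ζ²)) = 30%, ζ = −ln(0.3)/√(π²+ln²(0.3)) = 0.3579.
Characteristic equation s² + 9.5s + 8.5K_p = 0 gives ζ = 9.5/(2√(8.5K_p)).
Setting ζ = 0.3579: √(8.5K_p) = 9.5/(2·0.3579) = 13.27, so K_p = 176.2/8.5 = 20.7.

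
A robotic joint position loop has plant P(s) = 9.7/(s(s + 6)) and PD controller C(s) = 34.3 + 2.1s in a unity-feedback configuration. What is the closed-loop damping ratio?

Forward path: (34.3 + 2.1s)·9.7/(s(s+6)). The closed-loop characteristic equation is s² + (6 + 9.7·2.1)s + 9.7·34.3 = 0.
That is s² + 26.37s + 332.7 = 0, so ω_n = 18.24 rad/s and ζ = 26.37/(2·18.24) = 0.7228.

ζ = 0.723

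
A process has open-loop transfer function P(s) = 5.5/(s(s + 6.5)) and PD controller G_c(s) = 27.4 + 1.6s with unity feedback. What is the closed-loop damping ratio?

Forward path: (27.4 + 1.6s)·5.5/(s(s+6.5)). The closed-loop characteristic equation is s² + (6.5 + 5.5·1.6)s + 5.5·27.4 = 0.
That is s² + 15.3s + 150.7 = 0, so ω_n = 12.28 rad/s and ζ = 15.3/(2·12.28) = 0.6232.

ζ = 0.623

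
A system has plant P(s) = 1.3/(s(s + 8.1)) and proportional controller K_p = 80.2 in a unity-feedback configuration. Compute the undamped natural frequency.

1 + K_p·P(s) = 0 gives s² + 8.1s + 104.3 = 0.
So ω_n² = 104.3 ⇒ ω_n = 10.21 rad/s, and ζ = 8.1/(2ω_n) = 0.397.

ω_n = 10.2 rad/s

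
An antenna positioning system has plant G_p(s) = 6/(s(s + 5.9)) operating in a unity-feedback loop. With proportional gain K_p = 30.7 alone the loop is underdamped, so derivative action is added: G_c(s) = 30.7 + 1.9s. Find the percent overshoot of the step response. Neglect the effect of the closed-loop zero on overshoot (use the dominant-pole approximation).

Forward path: (30.7 + 1.9s)·6/(s(s+5.9)). The closed-loop characteristic equation is s² + (5.9 + 6·1.9)s + 6·30.7 = 0.
That is s² + 17.3s + 184.2 = 0, so ω_n = 13.57 rad/s and ζ = 17.3/(2·13.57) = 0.6373.
%OS = 100·exp(−πζ/√(1−ζ²)) = 7.44%.

7.44%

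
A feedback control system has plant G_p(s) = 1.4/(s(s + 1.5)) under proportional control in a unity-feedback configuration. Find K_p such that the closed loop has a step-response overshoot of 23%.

From %OS = 100·exp(−πζ/√(1−ζ²)) = 23%, ζ = −ln(0.23)/√(π²+ln²(0.23)) = 0.4237.
Characteristic equation s² + 1.5s + 1.4K_p = 0 gives ζ = 1.5/(2√(1.4K_p)).
Setting ζ = 0.4237: √(1.4K_p) = 1.5/(2·0.4237) = 1.77, so K_p = 3.133/1.4 = 2.24.

K_p = 2.24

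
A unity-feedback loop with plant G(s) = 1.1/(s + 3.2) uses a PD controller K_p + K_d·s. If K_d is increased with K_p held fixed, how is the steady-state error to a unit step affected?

At s = 0 the derivative term contributes nothing: C(0) = K_p regardless of K_d, so K_pos = K_p·G(0) and e_ss are unchanged.

unchanged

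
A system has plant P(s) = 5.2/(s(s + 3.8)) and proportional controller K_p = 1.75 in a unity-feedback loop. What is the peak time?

From 1 + K_pP(s) = 0: s² + 3.8s + 9.1 = 0 ⇒ ω_n = 3.017, ζ = 0.6298.
Damped frequency ω_d = ω_n√(1−ζ²) = 2.343 rad/s, so peak time T_p = π/ω_d = 1.34 s.

T_p = 1.34 s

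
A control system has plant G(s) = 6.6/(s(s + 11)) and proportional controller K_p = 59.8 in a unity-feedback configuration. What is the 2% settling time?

From 1 + K_pG(s) = 0: s² + 11s + 394.7 = 0 ⇒ ω_n = 19.87, ζ = 0.2768.
2% settling time T_s ≈ 4/(ζω_n) = 4/5.5 = 0.727 s.

T_s ≈ 0.727 s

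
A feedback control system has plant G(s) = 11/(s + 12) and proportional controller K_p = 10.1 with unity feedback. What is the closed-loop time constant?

τ = 0.00812 s

Closed-loop transfer function: T(s) = K_p·G(s)/(1 + K_p·G(s)) = 111.1/(s + 12 + 111.1) = 111.1/(s + 123.1).
Time constant τ = 1/123.1 = 0.00812 s.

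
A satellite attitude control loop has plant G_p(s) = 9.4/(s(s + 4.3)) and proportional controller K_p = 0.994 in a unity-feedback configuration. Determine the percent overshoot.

4.47%

Closed-loop characteristic equation: s² + 4.3s + 9.344 = 0, so ω_n = 3.057 rad/s and ζ = 4.3/(2·3.057) = 0.7034.
%OS = 100·exp(−πζ/√(1−ζ²)) = 100·exp(−π·0.7034/√0.5053) = 4.47%.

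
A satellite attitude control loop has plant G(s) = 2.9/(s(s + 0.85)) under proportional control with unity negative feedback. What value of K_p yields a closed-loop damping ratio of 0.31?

K_p = 0.648

Closed-loop characteristic equation: s² + 0.85s + K_p·2.9 = 0.
So ω_n = √(2.9K_p) and 2ζω_n = 0.85, giving ζ = 0.85/(2√(2.9K_p)).
Setting ζ = 0.31: √(2.9K_p) = 0.85/(2·0.31) = 1.371, so K_p = 1.88/2.9 = 0.648.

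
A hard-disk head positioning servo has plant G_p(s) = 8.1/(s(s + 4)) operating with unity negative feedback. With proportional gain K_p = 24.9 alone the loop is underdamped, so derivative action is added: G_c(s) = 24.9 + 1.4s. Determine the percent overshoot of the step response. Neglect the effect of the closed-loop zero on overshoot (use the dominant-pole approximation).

Forward path: (24.9 + 1.4s)·8.1/(s(s+4)). The closed-loop characteristic equation is s² + (4 + 8.1·1.4)s + 8.1·24.9 = 0.
That is s² + 15.34s + 201.7 = 0, so ω_n = 14.2 rad/s and ζ = 15.34/(2·14.2) = 0.5401.
%OS = 100·exp(−πζ/√(1−ζ²)) = 13.3%.

13.3%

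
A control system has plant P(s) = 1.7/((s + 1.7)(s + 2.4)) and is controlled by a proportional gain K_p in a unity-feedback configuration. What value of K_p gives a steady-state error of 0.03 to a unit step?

Steady-state error for a unit step on this type-0 loop is 1/(1 + K_p·P(0)).
P(0) = 0.4167. Require 1/(1 + K_p·0.4167) = 0.03, so 1 + 0.4167·K_p = 33.33.
K_p = (33.33 − 1)/0.4167 = 77.6.

K_p = 77.6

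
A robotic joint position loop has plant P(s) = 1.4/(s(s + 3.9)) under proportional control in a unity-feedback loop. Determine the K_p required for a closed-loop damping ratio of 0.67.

K_p = 6.05

Closed-loop characteristic equation: s² + 3.9s + K_p·1.4 = 0.
So ω_n = √(1.4K_p) and 2ζω_n = 3.9, giving ζ = 3.9/(2√(1.4K_p)).
Setting ζ = 0.67: √(1.4K_p) = 3.9/(2·0.67) = 2.91, so K_p = 8.471/1.4 = 6.05.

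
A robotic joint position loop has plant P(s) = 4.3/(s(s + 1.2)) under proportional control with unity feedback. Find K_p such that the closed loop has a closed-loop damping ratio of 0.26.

Closed-loop characteristic equation: s² + 1.2s + K_p·4.3 = 0.
So ω_n = √(4.3K_p) and 2ζω_n = 1.2, giving ζ = 1.2/(2√(4.3K_p)).
Setting ζ = 0.26: √(4.3K_p) = 1.2/(2·0.26) = 2.308, so K_p = 5.325/4.3 = 1.24.

K_p = 1.24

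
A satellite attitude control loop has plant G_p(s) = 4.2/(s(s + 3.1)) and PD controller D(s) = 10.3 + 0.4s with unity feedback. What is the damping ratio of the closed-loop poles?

ζ = 0.363

Forward path: (10.3 + 0.4s)·4.2/(s(s+3.1)). The closed-loop characteristic equation is s² + (3.1 + 4.2·0.4)s + 4.2·10.3 = 0.
That is s² + 4.78s + 43.26 = 0, so ω_n = 6.577 rad/s and ζ = 4.78/(2·6.577) = 0.3634.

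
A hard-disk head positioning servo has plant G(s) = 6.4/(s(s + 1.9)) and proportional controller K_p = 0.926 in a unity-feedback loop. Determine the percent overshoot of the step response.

26.4%

From 1 + K_pG(s) = 0: s² + 1.9s + 5.926 = 0 ⇒ ω_n = 2.434, ζ = 0.3902.
%OS = 100·exp(−πζ/√(1−ζ²)) = 100·exp(−π·0.3902/√0.8477) = 26.4%.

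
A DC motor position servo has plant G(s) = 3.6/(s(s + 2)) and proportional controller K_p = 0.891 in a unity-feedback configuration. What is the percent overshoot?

12.1%

The closed-loop denominator s² + 2s + 3.208 gives ω_n = √3.208 = 1.791 and ζ = 2/(2ω_n) = 0.5584.
%OS = 100·exp(−πζ/√(1−ζ²)) = 100·exp(−π·0.5584/√0.6882) = 12.1%.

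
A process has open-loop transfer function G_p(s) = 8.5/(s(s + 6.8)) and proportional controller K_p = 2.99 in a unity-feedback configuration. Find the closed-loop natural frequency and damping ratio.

ω_n = 5.04 rad/s, ζ = 0.674

1 + K_p·G_p(s) = 0 gives s² + 6.8s + 25.42 = 0.
Matching s² + 2ζω_n s + ω_n²: ω_n = √25.42 = 5.041 rad/s and 2ζω_n = 6.8, so ζ = 6.8/(2·5.041) = 0.674.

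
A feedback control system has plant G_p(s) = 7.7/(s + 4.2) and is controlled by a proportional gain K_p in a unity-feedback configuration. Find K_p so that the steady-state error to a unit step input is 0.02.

Steady-state error for a unit step on this type-0 loop is 1/(1 + K_p·G_p(0)).
G_p(0) = 1.833. Require 1/(1 + K_p·1.833) = 0.02, so 1 + 1.833·K_p = 50.
K_p = (50 − 1)/1.833 = 26.7.

K_p = 26.7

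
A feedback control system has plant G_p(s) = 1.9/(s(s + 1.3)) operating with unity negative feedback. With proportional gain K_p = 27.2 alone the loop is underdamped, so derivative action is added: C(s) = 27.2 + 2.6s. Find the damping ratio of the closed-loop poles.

Forward path: (27.2 + 2.6s)·1.9/(s(s+1.3)). The closed-loop characteristic equation is s² + (1.3 + 1.9·2.6)s + 1.9·27.2 = 0.
That is s² + 6.24s + 51.68 = 0, so ω_n = 7.189 rad/s and ζ = 6.24/(2·7.189) = 0.434.

ζ = 0.434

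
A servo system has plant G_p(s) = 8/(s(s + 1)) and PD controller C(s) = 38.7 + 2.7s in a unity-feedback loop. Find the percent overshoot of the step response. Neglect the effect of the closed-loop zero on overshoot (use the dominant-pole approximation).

Forward path: (38.7 + 2.7s)·8/(s(s+1)). The closed-loop characteristic equation is s² + (1 + 8·2.7)s + 8·38.7 = 0.
That is s² + 22.6s + 309.6 = 0, so ω_n = 17.6 rad/s and ζ = 22.6/(2·17.6) = 0.6422.
%OS = 100·exp(−πζ/√(1−ζ²)) = 7.19%.

7.19%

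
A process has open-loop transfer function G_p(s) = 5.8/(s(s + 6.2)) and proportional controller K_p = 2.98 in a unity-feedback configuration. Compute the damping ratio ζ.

1 + K_p·G_p(s) = 0 gives s² + 6.2s + 17.28 = 0.
Matching s² + 2ζω_n s + ω_n²: ω_n = √17.28 = 4.157 rad/s and 2ζω_n = 6.2, so ζ = 6.2/(2·4.157) = 0.746.

ζ = 0.746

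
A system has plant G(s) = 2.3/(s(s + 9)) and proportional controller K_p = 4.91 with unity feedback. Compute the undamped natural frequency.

ω_n = 3.36 rad/s

With unity feedback the closed-loop characteristic equation is s² + 9s + 4.91·2.3 = s² + 9s + 11.29 = 0.
Matching s² + 2ζω_n s + ω_n²: ω_n = √11.29 = 3.361 rad/s and 2ζω_n = 9, so ζ = 9/(2·3.361) = 1.34.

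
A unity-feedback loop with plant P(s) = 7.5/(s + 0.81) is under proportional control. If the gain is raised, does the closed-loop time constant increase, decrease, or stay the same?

decrease

Closed-loop pole is at s = −(0.81+K_p·7.5); larger K_p moves it further left, so τ = 1/(0.81+K_p·7.5) decreases.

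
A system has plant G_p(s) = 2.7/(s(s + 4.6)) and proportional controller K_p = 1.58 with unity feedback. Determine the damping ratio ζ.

ζ = 1.11

The closed-loop denominator is s(s+4.6) + 1.58·2.7 = s² + 4.6s + 4.266.
Matching s² + 2ζω_n s + ω_n²: ω_n = √4.266 = 2.065 rad/s and 2ζω_n = 4.6, so ζ = 4.6/(2·2.065) = 1.11.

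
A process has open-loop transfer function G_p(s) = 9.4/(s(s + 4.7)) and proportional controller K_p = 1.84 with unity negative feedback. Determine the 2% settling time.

From 1 + K_pG_p(s) = 0: s² + 4.7s + 17.3 = 0 ⇒ ω_n = 4.159, ζ = 0.5651.
2% settling time T_s ≈ 4/(ζω_n) = 4/2.35 = 1.7 s.

T_s ≈ 1.7 s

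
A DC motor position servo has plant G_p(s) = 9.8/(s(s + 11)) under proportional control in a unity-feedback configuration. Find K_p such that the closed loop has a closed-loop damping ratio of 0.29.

K_p = 36.7

Closed-loop characteristic equation: s² + 11s + K_p·9.8 = 0.
So ω_n = √(9.8K_p) and 2ζω_n = 11, giving ζ = 11/(2√(9.8K_p)).
Setting ζ = 0.29: √(9.8K_p) = 11/(2·0.29) = 18.97, so K_p = 359.7/9.8 = 36.7.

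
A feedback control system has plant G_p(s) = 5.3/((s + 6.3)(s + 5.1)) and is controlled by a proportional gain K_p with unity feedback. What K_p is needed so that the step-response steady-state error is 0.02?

For a type-0 loop with proportional control, e_ss = 1/(1 + K_p·G_p(0)).
G_p(0) = 0.165. Require 1/(1 + K_p·0.165) = 0.02, so 1 + 0.165·K_p = 50.
K_p = (50 − 1)/0.165 = 297.

K_p = 297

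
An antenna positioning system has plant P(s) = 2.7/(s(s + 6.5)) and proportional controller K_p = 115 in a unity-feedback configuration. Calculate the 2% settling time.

From 1 + K_pP(s) = 0: s² + 6.5s + 310.5 = 0 ⇒ ω_n = 17.62, ζ = 0.1844.
2% settling time T_s ≈ 4/(ζω_n) = 4/3.25 = 1.23 s.

T_s ≈ 1.23 s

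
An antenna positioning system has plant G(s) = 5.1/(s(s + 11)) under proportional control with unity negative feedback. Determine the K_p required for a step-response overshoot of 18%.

From %OS = 100·exp(−πζ/√(1−ζ²)) = 18%, ζ = −ln(0.18)/√(π²+ln²(0.18)) = 0.4791.
Characteristic equation s² + 11s + 5.1K_p = 0 gives ζ = 11/(2√(5.1K_p)).
Setting ζ = 0.4791: √(5.1K_p) = 11/(2·0.4791) = 11.48, so K_p = 131.8/5.1 = 25.8.

K_p = 25.8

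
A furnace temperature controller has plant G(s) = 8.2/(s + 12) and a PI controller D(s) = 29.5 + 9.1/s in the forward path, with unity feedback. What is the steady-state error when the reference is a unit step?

The open loop D(s)G(s) has a pole at the origin (type 1), so the static position error constant is infinite and e_ss = 1/(1+∞) = 0.

0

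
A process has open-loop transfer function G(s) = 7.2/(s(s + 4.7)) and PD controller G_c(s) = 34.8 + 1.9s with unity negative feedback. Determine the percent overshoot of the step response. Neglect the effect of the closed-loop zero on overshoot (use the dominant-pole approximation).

Forward path: (34.8 + 1.9s)·7.2/(s(s+4.7)). The closed-loop characteristic equation is s² + (4.7 + 7.2·1.9)s + 7.2·34.8 = 0.
That is s² + 18.38s + 250.6 = 0, so ω_n = 15.83 rad/s and ζ = 18.38/(2·15.83) = 0.5806.
%OS = 100·exp(−πζ/√(1−ζ²)) = 10.6%.

10.6%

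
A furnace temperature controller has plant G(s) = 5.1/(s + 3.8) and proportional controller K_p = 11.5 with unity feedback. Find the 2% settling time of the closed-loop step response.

Closed-loop transfer function: T(s) = K_p·G(s)/(1 + K_p·G(s)) = 58.65/(s + 3.8 + 58.65) = 58.65/(s + 62.45).
Time constant τ = 1/62.45 = 0.01601 s, so the 2% settling time is about 4τ = 0.0641 s.

T_s ≈ 0.0641 s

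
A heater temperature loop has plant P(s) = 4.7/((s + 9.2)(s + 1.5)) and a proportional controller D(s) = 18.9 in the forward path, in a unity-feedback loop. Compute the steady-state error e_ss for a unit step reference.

0.134

The loop is type 0. Static position error constant K_pos = D(0)·P(0) = 18.9·0.3406 = 6.437.
Steady-state error to a unit step: e_ss = 1/(1+K_pos) = 1/7.437 = 0.134.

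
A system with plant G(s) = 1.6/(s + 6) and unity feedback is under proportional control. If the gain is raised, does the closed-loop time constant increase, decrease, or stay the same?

Closed-loop pole is at s = −(6+K_p·1.6); larger K_p moves it further left, so τ = 1/(6+K_p·1.6) decreases.

decrease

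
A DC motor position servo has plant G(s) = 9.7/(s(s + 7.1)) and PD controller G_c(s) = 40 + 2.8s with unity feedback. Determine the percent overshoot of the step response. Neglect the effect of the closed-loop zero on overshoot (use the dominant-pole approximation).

0.395%

Forward path: (40 + 2.8s)·9.7/(s(s+7.1)). The closed-loop characteristic equation is s² + (7.1 + 9.7·2.8)s + 9.7·40 = 0.
That is s² + 34.26s + 388 = 0, so ω_n = 19.7 rad/s and ζ = 34.26/(2·19.7) = 0.8696.
%OS = 100·exp(−πζ/√(1−ζ²)) = 0.395%.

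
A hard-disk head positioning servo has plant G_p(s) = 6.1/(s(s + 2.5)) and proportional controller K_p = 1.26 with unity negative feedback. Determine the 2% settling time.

T_s ≈ 3.2 s

The closed-loop denominator s² + 2.5s + 7.686 gives ω_n = √7.686 = 2.772 and ζ = 2.5/(2ω_n) = 0.4509.
2% settling time T_s ≈ 4/(ζω_n) = 4/1.25 = 3.2 s.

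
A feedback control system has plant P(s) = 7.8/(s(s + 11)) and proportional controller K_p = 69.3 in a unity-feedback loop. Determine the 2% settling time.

T_s ≈ 0.727 s

The closed-loop denominator s² + 11s + 540.5 gives ω_n = √540.5 = 23.25 and ζ = 11/(2ω_n) = 0.2366.
2% settling time T_s ≈ 4/(ζω_n) = 4/5.5 = 0.727 s.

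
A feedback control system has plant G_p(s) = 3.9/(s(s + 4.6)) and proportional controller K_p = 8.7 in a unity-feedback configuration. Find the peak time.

T_p = 0.587 s

The closed-loop denominator s² + 4.6s + 33.93 gives ω_n = √33.93 = 5.825 and ζ = 4.6/(2ω_n) = 0.3949.
Damped frequency ω_d = ω_n√(1−ζ²) = 5.352 rad/s, so peak time T_p = π/ω_d = 0.587 s.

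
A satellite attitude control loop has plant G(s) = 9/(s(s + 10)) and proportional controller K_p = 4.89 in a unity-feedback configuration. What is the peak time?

Closed-loop characteristic equation: s² + 10s + 44.01 = 0, so ω_n = 6.634 rad/s and ζ = 10/(2·6.634) = 0.7537.
Damped frequency ω_d = ω_n√(1−ζ²) = 4.36 rad/s, so peak time T_p = π/ω_d = 0.721 s.

T_p = 0.721 s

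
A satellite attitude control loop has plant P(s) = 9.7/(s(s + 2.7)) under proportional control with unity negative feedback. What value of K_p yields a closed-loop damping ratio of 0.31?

K_p = 1.96

Closed-loop characteristic equation: s² + 2.7s + K_p·9.7 = 0.
So ω_n = √(9.7K_p) and 2ζω_n = 2.7, giving ζ = 2.7/(2√(9.7K_p)).
Setting ζ = 0.31: √(9.7K_p) = 2.7/(2·0.31) = 4.355, so K_p = 18.96/9.7 = 1.96.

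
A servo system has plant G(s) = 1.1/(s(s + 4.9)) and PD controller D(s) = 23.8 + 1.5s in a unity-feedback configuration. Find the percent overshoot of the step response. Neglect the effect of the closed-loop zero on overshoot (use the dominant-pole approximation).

7.3%

Forward path: (23.8 + 1.5s)·1.1/(s(s+4.9)). The closed-loop characteristic equation is s² + (4.9 + 1.1·1.5)s + 1.1·23.8 = 0.
That is s² + 6.55s + 26.18 = 0, so ω_n = 5.117 rad/s and ζ = 6.55/(2·5.117) = 0.6401.
%OS = 100·exp(−πζ/√(1−ζ²)) = 7.3%.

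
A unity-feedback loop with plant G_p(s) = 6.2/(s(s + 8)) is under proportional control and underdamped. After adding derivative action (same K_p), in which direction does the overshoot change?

The derivative term adds K·K_d to the s-coefficient of the characteristic equation, raising 2ζω_n while ω_n is unchanged; ζ increases, so overshoot decreases.

decrease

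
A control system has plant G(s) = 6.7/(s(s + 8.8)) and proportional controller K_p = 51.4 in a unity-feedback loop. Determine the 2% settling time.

T_s ≈ 0.909 s

Closed-loop characteristic equation: s² + 8.8s + 344.4 = 0, so ω_n = 18.56 rad/s and ζ = 8.8/(2·18.56) = 0.2371.
2% settling time T_s ≈ 4/(ζω_n) = 4/4.4 = 0.909 s.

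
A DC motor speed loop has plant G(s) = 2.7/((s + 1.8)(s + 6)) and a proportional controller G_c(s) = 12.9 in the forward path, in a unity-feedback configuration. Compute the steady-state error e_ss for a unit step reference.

The loop is type 0. Static position error constant K_pos = G_c(0)·G(0) = 12.9·0.25 = 3.225.
Steady-state error to a unit step: e_ss = 1/(1+K_pos) = 1/4.225 = 0.237.

0.237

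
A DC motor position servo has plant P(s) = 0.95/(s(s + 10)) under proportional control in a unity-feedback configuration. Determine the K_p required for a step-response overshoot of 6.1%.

K_p = 59.5

From %OS = 100·exp(−πζ/√(1−ζ²)) = 6.1%, ζ = −ln(0.061)/√(π²+ln²(0.061)) = 0.6649.
Characteristic equation s² + 10s + 0.95K_p = 0 gives ζ = 10/(2√(0.95K_p)).
Setting ζ = 0.6649: √(0.95K_p) = 10/(2·0.6649) = 7.519, so K_p = 56.54/0.95 = 59.5.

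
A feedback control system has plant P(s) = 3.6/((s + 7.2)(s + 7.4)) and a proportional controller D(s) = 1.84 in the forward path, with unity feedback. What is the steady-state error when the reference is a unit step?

0.889

The loop is type 0. Static position error constant K_pos = D(0)·P(0) = 1.84·0.06757 = 0.1243.
Steady-state error to a unit step: e_ss = 1/(1+K_pos) = 1/1.124 = 0.889.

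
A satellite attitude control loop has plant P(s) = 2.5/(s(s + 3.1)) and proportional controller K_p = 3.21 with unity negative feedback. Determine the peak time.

Closed-loop characteristic equation: s² + 3.1s + 8.025 = 0, so ω_n = 2.833 rad/s and ζ = 3.1/(2·2.833) = 0.5472.
Damped frequency ω_d = ω_n√(1−ζ²) = 2.371 rad/s, so peak time T_p = π/ω_d = 1.32 s.

T_p = 1.32 s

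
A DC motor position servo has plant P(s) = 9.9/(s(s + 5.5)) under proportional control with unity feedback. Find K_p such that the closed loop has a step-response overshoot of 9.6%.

K_p = 2.14

From %OS = 100·exp(−πζ/√(1−ζ²)) = 9.6%, ζ = −ln(0.096)/√(π²+ln²(0.096)) = 0.5979.
Characteristic equation s² + 5.5s + 9.9K_p = 0 gives ζ = 5.5/(2√(9.9K_p)).
Setting ζ = 0.5979: √(9.9K_p) = 5.5/(2·0.5979) = 4.599, so K_p = 21.15/9.9 = 2.14.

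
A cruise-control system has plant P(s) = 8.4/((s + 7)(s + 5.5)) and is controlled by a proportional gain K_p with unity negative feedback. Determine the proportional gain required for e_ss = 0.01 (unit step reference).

K_p = 454

For a type-0 loop with proportional control, e_ss = 1/(1 + K_p·P(0)).
P(0) = 0.2182. Require 1/(1 + K_p·0.2182) = 0.01, so 1 + 0.2182·K_p = 100.
K_p = (100 − 1)/0.2182 = 454.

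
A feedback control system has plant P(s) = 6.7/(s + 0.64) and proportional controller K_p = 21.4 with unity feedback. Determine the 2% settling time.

Closed-loop transfer function: T(s) = K_p·P(s)/(1 + K_p·P(s)) = 143.4/(s + 0.64 + 143.4) = 143.4/(s + 144).
Time constant τ = 1/144 = 0.006943 s, so the 2% settling time is about 4τ = 0.0278 s.

T_s ≈ 0.0278 s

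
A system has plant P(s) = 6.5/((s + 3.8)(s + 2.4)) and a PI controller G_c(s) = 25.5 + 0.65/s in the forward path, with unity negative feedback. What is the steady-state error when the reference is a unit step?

0

The open loop G_c(s)P(s) has a pole at the origin (type 1), so the static position error constant is infinite and e_ss = 1/(1+∞) = 0.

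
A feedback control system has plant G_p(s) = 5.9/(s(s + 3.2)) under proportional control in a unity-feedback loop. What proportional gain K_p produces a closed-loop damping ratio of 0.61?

Closed-loop characteristic equation: s² + 3.2s + K_p·5.9 = 0.
So ω_n = √(5.9K_p) and 2ζω_n = 3.2, giving ζ = 3.2/(2√(5.9K_p)).
Setting ζ = 0.61: √(5.9K_p) = 3.2/(2·0.61) = 2.623, so K_p = 6.88/5.9 = 1.17.

K_p = 1.17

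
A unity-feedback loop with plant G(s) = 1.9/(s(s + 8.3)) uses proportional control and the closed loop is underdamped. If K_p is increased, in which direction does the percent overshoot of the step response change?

Characteristic equation s² + 8.3s + K_p·1.9 = 0: raising K_p raises ω_n while 2ζω_n = 8.3 is fixed, so ζ falls and overshoot grows.

increase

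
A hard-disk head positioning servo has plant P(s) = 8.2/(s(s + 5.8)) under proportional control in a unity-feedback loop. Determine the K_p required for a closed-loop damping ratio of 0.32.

K_p = 10

Closed-loop characteristic equation: s² + 5.8s + K_p·8.2 = 0.
So ω_n = √(8.2K_p) and 2ζω_n = 5.8, giving ζ = 5.8/(2√(8.2K_p)).
Setting ζ = 0.32: √(8.2K_p) = 5.8/(2·0.32) = 9.062, so K_p = 82.13/8.2 = 10.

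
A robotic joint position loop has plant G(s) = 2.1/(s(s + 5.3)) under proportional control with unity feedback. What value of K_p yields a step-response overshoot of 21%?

K_p = 16.9

From %OS = 100·exp(−πζ/√(1−ζ²)) = 21%, ζ = −ln(0.21)/√(π²+ln²(0.21)) = 0.4449.
Characteristic equation s² + 5.3s + 2.1K_p = 0 gives ζ = 5.3/(2√(2.1K_p)).
Setting ζ = 0.4449: √(2.1K_p) = 5.3/(2·0.4449) = 5.956, so K_p = 35.48/2.1 = 16.9.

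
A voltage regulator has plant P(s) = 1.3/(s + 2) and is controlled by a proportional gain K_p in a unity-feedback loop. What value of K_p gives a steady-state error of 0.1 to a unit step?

The loop is type 0, so e_ss(step) = 1/(1 + K_pos) with K_pos = K_p·P(0).
P(0) = 0.65. Require 1/(1 + K_p·0.65) = 0.1, so 1 + 0.65·K_p = 10.
K_p = (10 − 1)/0.65 = 13.8.

K_p = 13.8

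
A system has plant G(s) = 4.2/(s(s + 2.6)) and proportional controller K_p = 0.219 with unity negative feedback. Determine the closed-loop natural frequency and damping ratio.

1 + K_p·G(s) = 0 gives s² + 2.6s + 0.9198 = 0.
So ω_n² = 0.9198 ⇒ ω_n = 0.9591 rad/s, and ζ = 2.6/(2ω_n) = 1.36.

ω_n = 0.959 rad/s, ζ = 1.36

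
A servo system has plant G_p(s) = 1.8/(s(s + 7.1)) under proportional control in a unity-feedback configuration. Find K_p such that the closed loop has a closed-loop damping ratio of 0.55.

Closed-loop characteristic equation: s² + 7.1s + K_p·1.8 = 0.
So ω_n = √(1.8K_p) and 2ζω_n = 7.1, giving ζ = 7.1/(2√(1.8K_p)).
Setting ζ = 0.55: √(1.8K_p) = 7.1/(2·0.55) = 6.455, so K_p = 41.66/1.8 = 23.1.

K_p = 23.1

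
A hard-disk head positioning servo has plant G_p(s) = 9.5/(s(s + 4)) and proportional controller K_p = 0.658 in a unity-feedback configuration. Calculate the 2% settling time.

Closed-loop characteristic equation: s² + 4s + 6.251 = 0, so ω_n = 2.5 rad/s and ζ = 4/(2·2.5) = 0.7999.
2% settling time T_s ≈ 4/(ζω_n) = 4/2 = 2 s.

T_s ≈ 2 s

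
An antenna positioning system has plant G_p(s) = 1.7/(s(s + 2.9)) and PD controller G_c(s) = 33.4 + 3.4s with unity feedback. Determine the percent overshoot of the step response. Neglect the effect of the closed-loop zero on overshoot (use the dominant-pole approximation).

10.9%

Forward path: (33.4 + 3.4s)·1.7/(s(s+2.9)). The closed-loop characteristic equation is s² + (2.9 + 1.7·3.4)s + 1.7·33.4 = 0.
That is s² + 8.68s + 56.78 = 0, so ω_n = 7.535 rad/s and ζ = 8.68/(2·7.535) = 0.576.
%OS = 100·exp(−πζ/√(1−ζ²)) = 10.9%.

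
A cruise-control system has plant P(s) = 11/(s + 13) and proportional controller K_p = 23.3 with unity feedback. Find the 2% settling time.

Closed-loop transfer function: T(s) = K_p·P(s)/(1 + K_p·P(s)) = 256.3/(s + 13 + 256.3) = 256.3/(s + 269.3).
Time constant τ = 1/269.3 = 0.003713 s, so the 2% settling time is about 4τ = 0.0149 s.

T_s ≈ 0.0149 s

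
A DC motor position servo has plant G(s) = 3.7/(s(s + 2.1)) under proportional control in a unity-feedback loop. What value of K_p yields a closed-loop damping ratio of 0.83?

Closed-loop characteristic equation: s² + 2.1s + K_p·3.7 = 0.
So ω_n = √(3.7K_p) and 2ζω_n = 2.1, giving ζ = 2.1/(2√(3.7K_p)).
Setting ζ = 0.83: √(3.7K_p) = 2.1/(2·0.83) = 1.265, so K_p = 1.6/3.7 = 0.433.

K_p = 0.433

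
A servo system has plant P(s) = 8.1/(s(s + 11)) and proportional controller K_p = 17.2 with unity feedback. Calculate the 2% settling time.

Closed-loop characteristic equation: s² + 11s + 139.3 = 0, so ω_n = 11.8 rad/s and ζ = 11/(2·11.8) = 0.466.
2% settling time T_s ≈ 4/(ζω_n) = 4/5.5 = 0.727 s.

T_s ≈ 0.727 s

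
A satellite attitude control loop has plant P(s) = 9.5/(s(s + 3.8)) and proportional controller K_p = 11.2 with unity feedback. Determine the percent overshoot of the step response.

55.5%

Closed-loop characteristic equation: s² + 3.8s + 106.4 = 0, so ω_n = 10.32 rad/s and ζ = 3.8/(2·10.32) = 0.1842.
%OS = 100·exp(−πζ/√(1−ζ²)) = 100·exp(−π·0.1842/√0.9661) = 55.5%.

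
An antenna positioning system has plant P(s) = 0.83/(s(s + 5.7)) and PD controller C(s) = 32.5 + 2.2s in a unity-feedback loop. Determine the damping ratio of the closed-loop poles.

ζ = 0.725

Forward path: (32.5 + 2.2s)·0.83/(s(s+5.7)). The closed-loop characteristic equation is s² + (5.7 + 0.83·2.2)s + 0.83·32.5 = 0.
That is s² + 7.526s + 26.97 = 0, so ω_n = 5.194 rad/s and ζ = 7.526/(2·5.194) = 0.7245.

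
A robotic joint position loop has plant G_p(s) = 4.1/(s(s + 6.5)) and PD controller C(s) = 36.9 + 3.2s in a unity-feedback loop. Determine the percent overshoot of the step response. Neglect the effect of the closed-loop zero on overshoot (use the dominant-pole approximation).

1.57%

Forward path: (36.9 + 3.2s)·4.1/(s(s+6.5)). The closed-loop characteristic equation is s² + (6.5 + 4.1·3.2)s + 4.1·36.9 = 0.
That is s² + 19.62s + 151.3 = 0, so ω_n = 12.3 rad/s and ζ = 19.62/(2·12.3) = 0.7976.
%OS = 100·exp(−πζ/√(1−ζ²)) = 1.57%.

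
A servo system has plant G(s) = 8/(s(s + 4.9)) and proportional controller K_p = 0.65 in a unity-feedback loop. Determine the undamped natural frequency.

The closed-loop denominator is s(s+4.9) + 0.65·8 = s² + 4.9s + 5.2.
So ω_n² = 5.2 ⇒ ω_n = 2.28 rad/s, and ζ = 4.9/(2ω_n) = 1.07.

ω_n = 2.28 rad/s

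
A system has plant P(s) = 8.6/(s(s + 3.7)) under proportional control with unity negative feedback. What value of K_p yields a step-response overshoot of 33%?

From %OS = 100·exp(−πζ/√(1−ζ²)) = 33%, ζ = −ln(0.33)/√(π²+ln²(0.33)) = 0.3328.
Characteristic equation s² + 3.7s + 8.6K_p = 0 gives ζ = 3.7/(2√(8.6K_p)).
Setting ζ = 0.3328: √(8.6K_p) = 3.7/(2·0.3328) = 5.559, so K_p = 30.9/8.6 = 3.59.

K_p = 3.59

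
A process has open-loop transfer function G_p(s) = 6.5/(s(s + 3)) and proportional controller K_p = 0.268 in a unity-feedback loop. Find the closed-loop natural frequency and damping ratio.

ω_n = 1.32 rad/s, ζ = 1.14

1 + K_p·G_p(s) = 0 gives s² + 3s + 1.742 = 0.
Matching s² + 2ζω_n s + ω_n²: ω_n = √1.742 = 1.32 rad/s and 2ζω_n = 3, so ζ = 3/(2·1.32) = 1.14.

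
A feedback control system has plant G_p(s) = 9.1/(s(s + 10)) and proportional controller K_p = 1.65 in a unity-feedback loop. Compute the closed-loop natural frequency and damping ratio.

ω_n = 3.87 rad/s, ζ = 1.29

1 + K_p·G_p(s) = 0 gives s² + 10s + 15.01 = 0.
Matching s² + 2ζω_n s + ω_n²: ω_n = √15.01 = 3.875 rad/s and 2ζω_n = 10, so ζ = 10/(2·3.875) = 1.29.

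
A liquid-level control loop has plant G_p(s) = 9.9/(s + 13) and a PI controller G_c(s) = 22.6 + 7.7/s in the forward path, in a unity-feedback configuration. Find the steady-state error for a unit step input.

The open loop G_c(s)G_p(s) has a pole at the origin (type 1), so the static position error constant is infinite and e_ss = 1/(1+∞) = 0.

0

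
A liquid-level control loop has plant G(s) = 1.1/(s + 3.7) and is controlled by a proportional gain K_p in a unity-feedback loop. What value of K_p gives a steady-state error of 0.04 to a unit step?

K_p = 80.7

For a type-0 loop with proportional control, e_ss = 1/(1 + K_p·G(0)).
G(0) = 0.2973. Require 1/(1 + K_p·0.2973) = 0.04, so 1 + 0.2973·K_p = 25.
K_p = (25 − 1)/0.2973 = 80.7.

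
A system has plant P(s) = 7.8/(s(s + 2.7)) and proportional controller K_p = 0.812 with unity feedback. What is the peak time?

T_p = 1.48 s

From 1 + K_pP(s) = 0: s² + 2.7s + 6.334 = 0 ⇒ ω_n = 2.517, ζ = 0.5364.
Damped frequency ω_d = ω_n√(1−ζ²) = 2.124 rad/s, so peak time T_p = π/ω_d = 1.48 s.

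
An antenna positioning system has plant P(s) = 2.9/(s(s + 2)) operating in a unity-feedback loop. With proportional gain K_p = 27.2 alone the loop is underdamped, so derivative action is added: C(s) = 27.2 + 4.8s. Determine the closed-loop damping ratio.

ζ = 0.896

Forward path: (27.2 + 4.8s)·2.9/(s(s+2)). The closed-loop characteristic equation is s² + (2 + 2.9·4.8)s + 2.9·27.2 = 0.
That is s² + 15.92s + 78.88 = 0, so ω_n = 8.881 rad/s and ζ = 15.92/(2·8.881) = 0.8963.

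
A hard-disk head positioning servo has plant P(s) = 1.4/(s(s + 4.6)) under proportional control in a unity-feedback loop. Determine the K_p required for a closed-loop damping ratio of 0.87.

K_p = 4.99

Closed-loop characteristic equation: s² + 4.6s + K_p·1.4 = 0.
So ω_n = √(1.4K_p) and 2ζω_n = 4.6, giving ζ = 4.6/(2√(1.4K_p)).
Setting ζ = 0.87: √(1.4K_p) = 4.6/(2·0.87) = 2.644, so K_p = 6.989/1.4 = 4.99.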